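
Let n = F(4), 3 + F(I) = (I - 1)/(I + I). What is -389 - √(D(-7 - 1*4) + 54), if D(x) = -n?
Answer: -389 - √906/4 ≈ -396.52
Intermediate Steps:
F(I) = -3 + (-1 + I)/(2*I) (F(I) = -3 + (I - 1)/(I + I) = -3 + (-1 + I)/((2*I)) = -3 + (-1 + I)*(1/(2*I)) = -3 + (-1 + I)/(2*I))
n = -21/8 (n = (½)*(-1 - 5*4)/4 = (½)*(¼)*(-1 - 20) = (½)*(¼)*(-21) = -21/8 ≈ -2.6250)
D(x) = 21/8 (D(x) = -1*(-21/8) = 21/8)
-389 - √(D(-7 - 1*4) + 54) = -389 - √(21/8 + 54) = -389 - √(453/8) = -389 - √906/4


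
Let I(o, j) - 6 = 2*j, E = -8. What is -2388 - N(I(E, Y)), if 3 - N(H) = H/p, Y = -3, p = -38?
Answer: -2391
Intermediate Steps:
I(o, j) = 6 + 2*j
N(H) = 3 + H/38 (N(H) = 3 - H/(-38) = 3 - H*(-1)/38 = 3 - (-1)*H/38 = 3 + H/38)
-2388 - N(I(E, Y)) = -2388 - (3 + (6 + 2*(-3))/38) = -2388 - (3 + (6 - 6)/38) = -2388 - (3 + (1/38)*0) = -2388 - (3 + 0) = -2388 - 1*3 = -2388 - 3 = -2391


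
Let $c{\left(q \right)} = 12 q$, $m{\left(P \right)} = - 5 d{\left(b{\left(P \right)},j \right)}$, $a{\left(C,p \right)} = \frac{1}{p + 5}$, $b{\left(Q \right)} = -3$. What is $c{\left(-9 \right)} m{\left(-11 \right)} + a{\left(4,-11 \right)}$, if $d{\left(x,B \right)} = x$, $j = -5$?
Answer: $- \frac{9721}{6} \approx -1620.2$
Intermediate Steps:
$a{\left(C,p \right)} = \frac{1}{5 + p}$
$m{\left(P \right)} = 15$ ($m{\left(P \right)} = \left(-5\right) \left(-3\right) = 15$)
$c{\left(-9 \right)} m{\left(-11 \right)} + a{\left(4,-11 \right)} = 12 \left(-9\right) 15 + \frac{1}{5 - 11} = \left(-108\right) 15 + \frac{1}{-6} = -1620 - \frac{1}{6} = - \frac{9721}{6}$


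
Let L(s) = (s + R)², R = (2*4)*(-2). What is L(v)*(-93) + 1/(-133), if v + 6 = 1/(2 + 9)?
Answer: -718404010/16093 ≈ -44641.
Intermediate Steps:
v = -65/11 (v = -6 + 1/(2 + 9) = -6 + 1/11 = -65/11 ≈ -5.9091)
R = -16 (R = 8*(-2) = -16)
L(s) = (-16 + s)² (L(s) = (s - 16)² = (-16 + s)²)
L(v)*(-93) + 1/(-133) = (-16 - 65/11)²*(-93) + 1/(-133) = (-241/11)²*(-93) - 1/133 = (58081/121)*(-93) - 1/133 = -5401533/121 - 1/133 = -718404010/16093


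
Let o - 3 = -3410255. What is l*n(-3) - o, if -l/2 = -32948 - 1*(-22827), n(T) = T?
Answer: 3349526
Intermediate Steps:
l = 20242 (l = -2*(-32948 - 1*(-22827)) = -2*(-32948 + 22827) = -2*(-10121) = 20242)
o = -3410252 (o = 3 - 3410255 = -3410252)
l*n(-3) - o = 20242*(-3) - 1*(-3410252) = -60726 + 3410252 = 3349526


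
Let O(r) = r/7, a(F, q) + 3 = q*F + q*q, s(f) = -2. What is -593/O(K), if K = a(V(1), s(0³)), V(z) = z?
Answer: 4151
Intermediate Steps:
a(F, q) = -3 + q² + F*q (a(F, q) = -3 + (q*F + q*q) = -3 + (F*q + q²) = -3 + (q² + F*q) = -3 + q² + F*q)
K = -1 (K = -3 + (-2)² + 1*(-2) = -3 + 4 - 2 = -1)
O(r) = r/7 (O(r) = r*(⅐) = r/7)
-593/O(K) = -593/((⅐)*(-1)) = -593/(-⅐) = -593*(-7) = 4151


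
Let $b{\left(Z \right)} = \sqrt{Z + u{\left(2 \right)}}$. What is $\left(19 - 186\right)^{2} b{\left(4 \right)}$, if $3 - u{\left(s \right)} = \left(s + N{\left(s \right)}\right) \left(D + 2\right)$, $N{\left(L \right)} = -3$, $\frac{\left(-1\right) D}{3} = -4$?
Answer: $27889 \sqrt{21} \approx 1.278 \cdot 10^{5}$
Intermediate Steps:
$D = 12$ ($D = \left(-3\right) \left(-4\right) = 12$)
$u{\left(s \right)} = 45 - 14 s$ ($u{\left(s \right)} = 3 - \left(s - 3\right) \left(12 + 2\right) = 3 - \left(-3 + s\right) 14 = 3 - \left(-42 + 14 s\right) = 45 - 14 s$)
$b{\left(Z \right)} = \sqrt{17 + Z}$ ($b{\left(Z \right)} = \sqrt{Z + \left(45 - 28\right)} = \sqrt{Z + 17} = \sqrt{17 + Z}$)
$\left(19 - 186\right)^{2} b{\left(4 \right)} = \left(19 - 186\right)^{2} \sqrt{17 + 4} = \left(-167\right)^{2} \sqrt{21} = 27889 \sqrt{21}$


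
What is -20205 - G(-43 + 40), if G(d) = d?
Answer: -20202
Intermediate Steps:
-20205 - G(-43 + 40) = -20205 - (-43 + 40) = -20205 - 1*(-3) = -20205 + 3 = -20202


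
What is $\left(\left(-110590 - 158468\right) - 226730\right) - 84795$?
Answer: $-580583$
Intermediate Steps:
$\left(\left(-110590 - 158468\right) - 226730\right) - 84795 = \left(-269058 - 226730\right) - 84795 = -495788 - 84795 = -580583$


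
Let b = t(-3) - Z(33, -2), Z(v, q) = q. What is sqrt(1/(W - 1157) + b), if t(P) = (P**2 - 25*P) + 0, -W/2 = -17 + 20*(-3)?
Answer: sqrt(86515771)/1003 ≈ 9.2736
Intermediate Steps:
W = 154 (W = -2*(-17 + 20*(-3)) = -2*(-17 - 60) = -2*(-77) = 154)
t(P) = P**2 - 25*P
b = 86 (b = -3*(-25 - 3) - 1*(-2) = -3*(-28) + 2 = 84 + 2 = 86)
sqrt(1/(W - 1157) + b) = sqrt(1/(154 - 1157) + 86) = sqrt(1/(-1003) + 86) = sqrt(-1/1003 + 86) = sqrt(86257/1003) = sqrt(86515771)/1003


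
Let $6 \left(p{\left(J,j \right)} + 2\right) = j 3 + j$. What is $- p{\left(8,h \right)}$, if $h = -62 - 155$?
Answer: $\frac{440}{3} \approx 146.67$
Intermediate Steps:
$h = -217$
$p{\left(J,j \right)} = -2 + \frac{2 j}{3}$ ($p{\left(J,j \right)} = -2 + \frac{j 3 + j}{6} = -2 + \frac{3 j + j}{6} = -2 + \frac{4 j}{6} = -2 + \frac{2 j}{3}$)
$- p{\left(8,h \right)} = - (-2 + \frac{2}{3} \left(-217\right)) = - (-2 - \frac{434}{3}) = \left(-1\right) \left(- \frac{440}{3}\right) = \frac{440}{3}$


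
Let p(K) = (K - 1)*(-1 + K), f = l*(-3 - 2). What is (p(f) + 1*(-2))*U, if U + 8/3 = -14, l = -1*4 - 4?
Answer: -75950/3 ≈ -25317.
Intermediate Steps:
l = -8 (l = -4 - 4 = -8)
U = -50/3 (U = -8/3 - 14 = -50/3 ≈ -16.667)
f = 40 (f = -8*(-3 - 2) = -8*(-5) = 40)
p(K) = (-1 + K)² (p(K) = (-1 + K)*(-1 + K) = (-1 + K)²)
(p(f) + 1*(-2))*U = ((-1 + 40)² + 1*(-2))*(-50/3) = (39² - 2)*(-50/3) = (1521 - 2)*(-50/3) = 1519*(-50/3) = -75950/3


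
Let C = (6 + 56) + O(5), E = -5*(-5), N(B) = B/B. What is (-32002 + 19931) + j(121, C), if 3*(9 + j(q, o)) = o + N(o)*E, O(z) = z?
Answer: -36148/3 ≈ -12049.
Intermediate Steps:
N(B) = 1
E = 25
C = 67 (C = (6 + 56) + 5 = 62 + 5 = 67)
j(q, o) = -2/3 + o/3 (j(q, o) = -9 + (o + 1*25)/3 = -9 + (o + 25)/3 = -9 + (25 + o)/3 = -9 + (25/3 + o/3) = -2/3 + o/3)
(-32002 + 19931) + j(121, C) = (-32002 + 19931) + (-2/3 + (1/3)*67) = -12071 + (-2/3 + 67/3) = -12071 + 65/3 = -36148/3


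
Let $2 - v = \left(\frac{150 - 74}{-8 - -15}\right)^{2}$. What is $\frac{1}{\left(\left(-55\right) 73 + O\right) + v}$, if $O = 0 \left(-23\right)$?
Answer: $- \frac{49}{202413} \approx -0.00024208$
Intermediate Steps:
$O = 0$
$v = - \frac{5678}{49}$ ($v = 2 - \left(\frac{150 - 74}{-8 - -15}\right)^{2} = 2 - \left(\frac{150 - 74}{-8 + 15}\right)^{2} = 2 - \left(\frac{76}{7}\right)^{2} = 2 - \frac{5776}{49} = - \frac{5678}{49} \approx -115.88$)
$\frac{1}{\left(\left(-55\right) 73 + O\right) + v} = \frac{1}{\left(\left(-55\right) 73 + 0\right) - \frac{5678}{49}} = \frac{1}{\left(-4015 + 0\right) - \frac{5678}{49}} = \frac{1}{-4015 - \frac{5678}{49}} = \frac{1}{- \frac{202413}{49}} = - \frac{49}{202413}$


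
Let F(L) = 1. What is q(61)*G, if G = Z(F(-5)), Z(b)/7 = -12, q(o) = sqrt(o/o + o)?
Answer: -84*sqrt(62) ≈ -661.42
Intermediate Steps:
q(o) = sqrt(1 + o)
Z(b) = -84 (Z(b) = 7*(-12) = -84)
G = -84
q(61)*G = sqrt(1 + 61)*(-84) = sqrt(62)*(-84) = -84*sqrt(62)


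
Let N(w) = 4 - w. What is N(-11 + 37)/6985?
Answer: -2/635 ≈ -0.0031496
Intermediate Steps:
N(-11 + 37)/6985 = (4 - (-11 + 37))/6985 = (4 - 1*26)*(1/6985) = (4 - 26)*(1/6985) = -22*1/6985 = -2/635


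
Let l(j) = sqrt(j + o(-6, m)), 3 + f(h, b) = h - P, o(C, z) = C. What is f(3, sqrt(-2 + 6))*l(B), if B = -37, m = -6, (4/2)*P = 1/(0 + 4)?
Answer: -I*sqrt(43)/8 ≈ -0.81968*I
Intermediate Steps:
P = 1/8 (P = 1/(2*(0 + 4)) = (1/2)/4 = (1/2)*(1/4) = 1/8 ≈ 0.12500)
f(h, b) = -25/8 + h (f(h, b) = -3 + (h - 1*1/8) = -3 + (h - 1/8) = -3 + (-1/8 + h) = -25/8 + h)
l(j) = sqrt(-6 + j) (l(j) = sqrt(j - 6) = sqrt(-6 + j))
f(3, sqrt(-2 + 6))*l(B) = (-25/8 + 3)*sqrt(-6 - 37) = -I*sqrt(43)/8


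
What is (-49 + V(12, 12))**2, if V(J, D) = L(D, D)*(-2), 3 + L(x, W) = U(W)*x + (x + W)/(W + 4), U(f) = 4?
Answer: 20164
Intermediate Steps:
L(x, W) = -3 + 4*x + (W + x)/(4 + W) (L(x, W) = -3 + (4*x + (x + W)/(W + 4)) = -3 + (4*x + (W + x)/(4 + W)) = -3 + 4*x + (W + x)/(4 + W))
V(J, D) = -2*(-12 + 4*D**2 + 15*D)/(4 + D) (V(J, D) = ((-12 - 2*D + 17*D + 4*D*D)/(4 + D))*(-2) = ((-12 - 2*D + 17*D + 4*D**2)/(4 + D))*(-2) = ((-12 + 4*D**2 + 15*D)/(4 + D))*(-2) = -2*(-12 + 4*D**2 + 15*D)/(4 + D))
(-49 + V(12, 12))**2 = (-49 + 2*(12 - 15*12 - 4*12**2)/(4 + 12))**2 = (-49 + 2*(12 - 180 - 4*144)/16)**2 = (-49 + 2*(1/16)*(12 - 180 - 576))**2 = (-49 + 2*(1/16)*(-744))**2 = (-49 - 93)**2 = (-142)**2 = 20164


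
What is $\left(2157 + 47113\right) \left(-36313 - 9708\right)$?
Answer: $-2267454670$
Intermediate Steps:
$\left(2157 + 47113\right) \left(-36313 - 9708\right) = 49270 \left(-36313 + \left(\left(-8836 + 2040\right) - 2912\right)\right) = 49270 \left(-36313 - 9708\right) = 49270 \left(-46021\right) = -2267454670$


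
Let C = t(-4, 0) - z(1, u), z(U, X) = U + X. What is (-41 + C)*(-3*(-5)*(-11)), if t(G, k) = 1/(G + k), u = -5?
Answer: 24585/4 ≈ 6146.3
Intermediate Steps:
C = 15/4 (C = 1/(-4 + 0) - (1 - 5) = 1/(-4) - 1*(-4) = -¼ + 4 = 15/4 ≈ 3.7500)
(-41 + C)*(-3*(-5)*(-11)) = (-41 + 15/4)*(-3*(-5)*(-11)) = -149*(-1*(-15))*(-11)/4 = -2235*(-11)/4 = -149/4*(-165) = 24585/4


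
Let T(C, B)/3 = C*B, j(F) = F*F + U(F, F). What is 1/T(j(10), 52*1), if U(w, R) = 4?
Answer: 1/16224 ≈ 6.1637e-5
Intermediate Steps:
j(F) = 4 + F**2 (j(F) = F*F + 4 = F**2 + 4 = 4 + F**2)
T(C, B) = 3*B*C (T(C, B) = 3*(C*B) = 3*(B*C) = 3*B*C)
1/T(j(10), 52*1) = 1/(3*(52*1)*(4 + 10**2)) = 1/(3*52*(4 + 100)) = 1/(3*52*104) = 1/16224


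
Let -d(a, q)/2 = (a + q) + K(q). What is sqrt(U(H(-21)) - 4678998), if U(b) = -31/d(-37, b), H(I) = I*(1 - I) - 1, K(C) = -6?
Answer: I*sqrt(1197991939771)/506 ≈ 2163.1*I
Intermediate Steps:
d(a, q) = 12 - 2*a - 2*q (d(a, q) = -2*((a + q) - 6) = -2*(-6 + a + q) = 12 - 2*a - 2*q)
H(I) = -1 + I*(1 - I)
U(b) = -31/(86 - 2*b) (U(b) = -31/(12 - 2*(-37) - 2*b) = -31/(12 + 74 - 2*b) = -31/(86 - 2*b))
sqrt(U(H(-21)) - 4678998) = sqrt(31/(2*(-43 + (-1 - 21 - 1*(-21)**2))) - 4678998) = sqrt(31/(2*(-43 + (-1 - 21 - 1*441))) - 4678998) = sqrt(31/(2*(-43 + (-1 - 21 - 441))) - 4678998) = sqrt(31/(2*(-43 - 463)) - 4678998) = sqrt((31/2)/(-506) - 4678998) = sqrt((31/2)*(-1/506) - 4678998) = sqrt(-31/1012 - 4678998) = sqrt(-4735146007/1012) = I*sqrt(1197991939771)/506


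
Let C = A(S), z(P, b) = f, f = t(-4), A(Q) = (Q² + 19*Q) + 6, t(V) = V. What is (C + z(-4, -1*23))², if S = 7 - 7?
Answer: 4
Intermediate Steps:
S = 0
A(Q) = 6 + Q² + 19*Q
f = -4
z(P, b) = -4
C = 6 (C = 6 + 0² + 19*0 = 6 + 0 + 0 = 6)
(C + z(-4, -1*23))² = (6 - 4)² = 2² = 4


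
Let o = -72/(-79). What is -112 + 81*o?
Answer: -3016/79 ≈ -38.177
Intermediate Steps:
o = 72/79 (o = -72*(-1)/79 = -1*(-72/79) = 72/79 ≈ 0.91139)
-112 + 81*o = -112 + 81*(72/79) = -112 + 5832/79 = -3016/79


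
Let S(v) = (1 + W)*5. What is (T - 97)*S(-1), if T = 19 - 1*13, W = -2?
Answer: 455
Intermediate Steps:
T = 6 (T = 19 - 13 = 6)
S(v) = -5 (S(v) = (1 - 2)*5 = -1*5 = -5)
(T - 97)*S(-1) = (6 - 97)*(-5) = -91*(-5) = 455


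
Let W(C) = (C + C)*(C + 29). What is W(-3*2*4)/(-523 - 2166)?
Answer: 240/2689 ≈ 0.089252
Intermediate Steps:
W(C) = 2*C*(29 + C) (W(C) = (2*C)*(29 + C) = 2*C*(29 + C))
W(-3*2*4)/(-523 - 2166) = (2*(-3*2*4)*(29 - 3*2*4))/(-523 - 2166) = (2*(-6*4)*(29 - 6*4))/(-2689) = (2*(-24)*(29 - 24))*(-1/2689) = (2*(-24)*5)*(-1/2689) = -240*(-1/2689) = 240/2689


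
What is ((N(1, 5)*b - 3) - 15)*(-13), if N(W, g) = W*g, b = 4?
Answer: -26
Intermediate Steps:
((N(1, 5)*b - 3) - 15)*(-13) = (((1*5)*4 - 3) - 15)*(-13) = ((5*4 - 3) - 15)*(-13) = ((20 - 3) - 15)*(-13) = (17 - 15)*(-13) = 2*(-13) = -26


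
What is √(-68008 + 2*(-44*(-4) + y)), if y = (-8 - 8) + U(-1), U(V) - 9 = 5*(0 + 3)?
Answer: 2*I*√16910 ≈ 260.08*I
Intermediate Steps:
U(V) = 24 (U(V) = 9 + 5*(0 + 3) = 9 + 5*3 = 9 + 15 = 24)
y = 8 (y = (-8 - 8) + 24 = -16 + 24 = 8)
√(-68008 + 2*(-44*(-4) + y)) = √(-68008 + 2*(-44*(-4) + 8)) = √(-68008 + 2*(176 + 8)) = √(-68008 + 2*184) = √(-68008 + 368) = √(-67640) = 2*I*√16910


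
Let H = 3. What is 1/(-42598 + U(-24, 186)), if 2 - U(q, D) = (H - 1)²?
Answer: -1/42600 ≈ -2.3474e-5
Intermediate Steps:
U(q, D) = -2 (U(q, D) = 2 - (3 - 1)² = 2 - 1*2² = 2 - 1*4 = 2 - 4 = -2)
1/(-42598 + U(-24, 186)) = 1/(-42598 - 2) = 1/(-42600) = -1/42600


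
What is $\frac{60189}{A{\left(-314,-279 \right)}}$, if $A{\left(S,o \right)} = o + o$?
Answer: $- \frac{20063}{186} \approx -107.87$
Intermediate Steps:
$A{\left(S,o \right)} = 2 o$
$\frac{60189}{A{\left(-314,-279 \right)}} = \frac{60189}{2 \left(-279\right)} = \frac{60189}{-558} = 60189 \left(- \frac{1}{558}\right) = - \frac{20063}{186}$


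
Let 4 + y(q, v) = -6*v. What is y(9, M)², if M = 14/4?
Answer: 625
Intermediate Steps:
M = 7/2 (M = 14*(¼) = 7/2 ≈ 3.5000)
y(q, v) = -4 - 6*v
y(9, M)² = (-4 - 6*7/2)² = (-4 - 21)² = (-25)² = 625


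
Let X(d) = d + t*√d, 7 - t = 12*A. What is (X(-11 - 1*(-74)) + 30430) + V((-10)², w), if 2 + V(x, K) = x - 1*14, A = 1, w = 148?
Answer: 30577 - 15*√7 ≈ 30537.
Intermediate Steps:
t = -5 (t = 7 - 12 = -5)
V(x, K) = -16 + x (V(x, K) = -2 + (x - 1*14) = -2 + (x - 14) = -2 + (-14 + x) = -16 + x)
X(d) = d - 5*√d
(X(-11 - 1*(-74)) + 30430) + V((-10)², w) = (((-11 - 1*(-74)) - 5*√(-11 - 1*(-74))) + 30430) + (-16 + (-10)²) = (((-11 + 74) - 5*√(-11 + 74)) + 30430) + (-16 + 100) = ((63 - 15*√7) + 30430) + 84 = (30493 - 15*√7) + 84 = 30577 - 15*√7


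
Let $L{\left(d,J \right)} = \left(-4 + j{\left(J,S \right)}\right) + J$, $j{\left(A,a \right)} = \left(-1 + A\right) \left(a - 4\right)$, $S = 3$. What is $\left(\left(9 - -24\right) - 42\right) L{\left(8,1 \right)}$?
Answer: $27$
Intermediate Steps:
$j{\left(A,a \right)} = \left(-1 + A\right) \left(-4 + a\right)$
$L{\left(d,J \right)} = -3$ ($L{\left(d,J \right)} = \left(-4 + \left(4 - 3 - 4 J + J 3\right)\right) + J = \left(-4 + \left(4 - 3 - 4 J + 3 J\right)\right) + J = \left(-4 - \left(-1 + J\right)\right) + J = \left(-3 - J\right) + J = -3$)
$\left(\left(9 - -24\right) - 42\right) L{\left(8,1 \right)} = \left(\left(9 - -24\right) - 42\right) \left(-3\right) = \left(\left(9 + 24\right) - 42\right) \left(-3\right) = \left(33 - 42\right) \left(-3\right) = \left(-9\right) \left(-3\right) = 27$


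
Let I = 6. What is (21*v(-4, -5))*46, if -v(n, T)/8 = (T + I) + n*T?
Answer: -162288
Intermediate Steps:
v(n, T) = -48 - 8*T - 8*T*n (v(n, T) = -8*((T + 6) + n*T) = -8*((6 + T) + T*n) = -8*(6 + T + T*n) = -48 - 8*T - 8*T*n)
(21*v(-4, -5))*46 = (21*(-48 - 8*(-5) - 8*(-5)*(-4)))*46 = (21*(-48 + 40 - 160))*46 = (21*(-168))*46 = -3528*46 = -162288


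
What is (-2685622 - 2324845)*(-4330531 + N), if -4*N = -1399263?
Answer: 79780969586087/4 ≈ 1.9945e+13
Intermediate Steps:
N = 1399263/4 (N = -1/4*(-1399263) = 1399263/4 ≈ 3.4982e+5)
(-2685622 - 2324845)*(-4330531 + N) = (-2685622 - 2324845)*(-4330531 + 1399263/4) = -5010467*(-15922861/4) = 79780969586087/4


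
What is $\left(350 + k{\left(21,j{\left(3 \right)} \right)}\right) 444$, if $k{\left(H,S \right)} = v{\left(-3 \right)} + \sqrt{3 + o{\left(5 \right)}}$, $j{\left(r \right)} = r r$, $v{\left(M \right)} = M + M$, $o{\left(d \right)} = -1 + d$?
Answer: $152736 + 444 \sqrt{7} \approx 1.5391 \cdot 10^{5}$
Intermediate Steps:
$v{\left(M \right)} = 2 M$
$j{\left(r \right)} = r^{2}$
$k{\left(H,S \right)} = -6 + \sqrt{7}$ ($k{\left(H,S \right)} = 2 \left(-3\right) + \sqrt{3 + \left(-1 + 5\right)} = -6 + \sqrt{3 + 4} = -6 + \sqrt{7}$)
$\left(350 + k{\left(21,j{\left(3 \right)} \right)}\right) 444 = \left(350 - \left(6 - \sqrt{7}\right)\right) 444 = \left(344 + \sqrt{7}\right) 444 = 152736 + 444 \sqrt{7}$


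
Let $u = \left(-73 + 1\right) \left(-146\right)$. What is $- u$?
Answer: $-10512$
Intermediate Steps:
$u = 10512$ ($u = \left(-72\right) \left(-146\right) = 10512$)
$- u = \left(-1\right) 10512 = -10512$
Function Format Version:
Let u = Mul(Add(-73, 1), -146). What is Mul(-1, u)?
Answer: -10512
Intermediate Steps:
u = 10512 (u = Mul(-72, -146) = 10512)
Mul(-1, u) = Mul(-1, 10512) = -10512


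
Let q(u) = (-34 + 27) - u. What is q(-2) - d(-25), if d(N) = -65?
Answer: 60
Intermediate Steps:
q(u) = -7 - u
q(-2) - d(-25) = (-7 - 1*(-2)) - 1*(-65) = (-7 + 2) + 65 = -5 + 65 = 60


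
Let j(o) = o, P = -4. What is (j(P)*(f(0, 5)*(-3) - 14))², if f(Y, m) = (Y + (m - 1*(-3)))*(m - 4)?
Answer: 23104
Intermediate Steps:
f(Y, m) = (-4 + m)*(3 + Y + m) (f(Y, m) = (Y + (m + 3))*(-4 + m) = (Y + (3 + m))*(-4 + m) = (3 + Y + m)*(-4 + m) = (-4 + m)*(3 + Y + m))
(j(P)*(f(0, 5)*(-3) - 14))² = (-4*((-12 + 5² - 1*5 - 4*0 + 0*5)*(-3) - 14))² = (-4*((-12 + 25 - 5 + 0 + 0)*(-3) - 14))² = (-4*(8*(-3) - 14))² = (-4*(-24 - 14))² = (-4*(-38))² = 152² = 23104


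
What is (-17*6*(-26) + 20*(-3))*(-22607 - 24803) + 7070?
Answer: -122879650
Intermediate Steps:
(-17*6*(-26) + 20*(-3))*(-22607 - 24803) + 7070 = (-102*(-26) - 60)*(-47410) + 7070 = (2652 - 60)*(-47410) + 7070 = 2592*(-47410) + 7070 = -122886720 + 7070 = -122879650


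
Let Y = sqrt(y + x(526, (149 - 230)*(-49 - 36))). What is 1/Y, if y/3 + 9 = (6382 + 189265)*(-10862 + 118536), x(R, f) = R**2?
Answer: sqrt(63198561883)/63198561883 ≈ 3.9778e-6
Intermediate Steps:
y = 63198285207 (y = -27 + 3*((6382 + 189265)*(-10862 + 118536)) = -27 + 3*(195647*107674) = -27 + 3*21066095078 = -27 + 63198285234 = 63198285207)
Y = sqrt(63198561883) (Y = sqrt(63198285207 + 526**2) = sqrt(63198285207 + 276676) = sqrt(63198561883) ≈ 2.5139e+5)
1/Y = 1/(sqrt(63198561883)) = sqrt(63198561883)/63198561883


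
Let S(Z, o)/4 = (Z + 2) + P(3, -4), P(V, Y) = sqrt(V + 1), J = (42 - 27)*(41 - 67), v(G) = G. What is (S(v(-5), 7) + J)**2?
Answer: 155236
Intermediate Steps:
J = -390 (J = 15*(-26) = -390)
P(V, Y) = sqrt(1 + V)
S(Z, o) = 16 + 4*Z (S(Z, o) = 4*((Z + 2) + sqrt(1 + 3)) = 4*((2 + Z) + sqrt(4)) = 4*((2 + Z) + 2) = 4*(4 + Z) = 16 + 4*Z)
(S(v(-5), 7) + J)**2 = ((16 + 4*(-5)) - 390)**2 = ((16 - 20) - 390)**2 = (-4 - 390)**2 = (-394)**2 = 155236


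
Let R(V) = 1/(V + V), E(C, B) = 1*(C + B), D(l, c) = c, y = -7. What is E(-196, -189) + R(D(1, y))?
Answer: -5391/14 ≈ -385.07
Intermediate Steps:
E(C, B) = B + C (E(C, B) = 1*(B + C) = B + C)
R(V) = 1/(2*V)
E(-196, -189) + R(D(1, y)) = (-189 - 196) + (½)/(-7) = -385 + (½)*(-⅐) = -385 - 1/14 = -5391/14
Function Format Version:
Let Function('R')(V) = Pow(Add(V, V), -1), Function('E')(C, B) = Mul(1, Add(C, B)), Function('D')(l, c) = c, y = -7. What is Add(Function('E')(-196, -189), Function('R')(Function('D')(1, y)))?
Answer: Rational(-5391, 14) ≈ -385.07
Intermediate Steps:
Function('E')(C, B) = Add(B, C) (Function('E')(C, B) = Mul(1, Add(B, C)) = Add(B, C))
Function('R')(V) = Mul(Rational(1, 2), Pow(V, -1)) (Function('R')(V) = Pow(Mul(2, V), -1) = Mul(Rational(1, 2), Pow(V, -1)))
Add(Function('E')(-196, -189), Function('R')(Function('D')(1, y))) = Add(Add(-189, -196), Mul(Rational(1, 2), Pow(-7, -1))) = Add(-385, Mul(Rational(1, 2), Rational(-1, 7))) = Add(-385, Rational(-1, 14)) = Rational(-5391, 14)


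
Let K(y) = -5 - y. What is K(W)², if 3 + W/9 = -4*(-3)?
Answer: 7396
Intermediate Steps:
W = 81 (W = -27 + 9*(-4*(-3)) = -27 + 9*12 = -27 + 108 = 81)
K(W)² = (-5 - 1*81)² = (-5 - 81)² = (-86)² = 7396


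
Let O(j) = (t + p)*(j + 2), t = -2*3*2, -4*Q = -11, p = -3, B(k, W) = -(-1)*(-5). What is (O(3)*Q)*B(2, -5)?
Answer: 4125/4 ≈ 1031.3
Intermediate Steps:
B(k, W) = -5 (B(k, W) = -1*5 = -5)
Q = 11/4 (Q = -1/4*(-11) = 11/4 ≈ 2.7500)
t = -12 (t = -6*2 = -12)
O(j) = -30 - 15*j (O(j) = (-12 - 3)*(j + 2) = -15*(2 + j) = -30 - 15*j)
(O(3)*Q)*B(2, -5) = ((-30 - 15*3)*(11/4))*(-5) = ((-30 - 45)*(11/4))*(-5) = -75*11/4*(-5) = -825/4*(-5) = 4125/4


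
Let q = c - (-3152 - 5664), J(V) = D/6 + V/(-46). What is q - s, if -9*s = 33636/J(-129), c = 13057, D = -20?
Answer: 1080977/73 ≈ 14808.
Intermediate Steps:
J(V) = -10/3 - V/46 (J(V) = -20/6 + V/(-46) = -20*1/6 + V*(-1/46) = -10/3 - V/46)
s = 515752/73 (s = -11212/(3*(-10/3 - 1/46*(-129))) = -11212/(3*(-10/3 + 129/46)) = -11212/(3*(-73/138)) = -11212*(-138)/(3*73) = -1/9*(-4641768/73) = 515752/73 ≈ 7065.1)
q = 21873 (q = 13057 - (-3152 - 5664) = 13057 - 1*(-8816) = 13057 + 8816 = 21873)
q - s = 21873 - 1*515752/73 = 21873 - 515752/73 = 1080977/73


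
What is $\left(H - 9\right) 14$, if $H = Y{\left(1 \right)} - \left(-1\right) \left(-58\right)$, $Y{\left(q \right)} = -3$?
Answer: $-980$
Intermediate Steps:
$H = -61$ ($H = -3 - \left(-1\right) \left(-58\right) = -3 - 58 = -61$)
$\left(H - 9\right) 14 = \left(-61 - 9\right) 14 = \left(-70\right) 14 = -980$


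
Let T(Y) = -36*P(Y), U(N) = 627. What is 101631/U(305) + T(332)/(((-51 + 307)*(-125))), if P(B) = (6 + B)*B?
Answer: 3171673/11000 ≈ 288.33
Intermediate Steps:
P(B) = B*(6 + B)
T(Y) = -36*Y*(6 + Y)
101631/U(305) + T(332)/(((-51 + 307)*(-125))) = 101631/627 + (-36*332*(6 + 332))/(((-51 + 307)*(-125))) = 101631*(1/627) + (-36*332*338)/((256*(-125))) = 1783/11 - 4039776/(-32000) = 1783/11 - 4039776*(-1/32000) = 1783/11 + 126243/1000 = 3171673/11000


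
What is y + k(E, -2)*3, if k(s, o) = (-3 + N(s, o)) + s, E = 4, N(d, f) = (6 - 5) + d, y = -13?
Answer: 5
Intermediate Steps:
N(d, f) = 1 + d
k(s, o) = -2 + 2*s (k(s, o) = (-3 + (1 + s)) + s = (-2 + s) + s = -2 + 2*s)
y + k(E, -2)*3 = -13 + (-2 + 2*4)*3 = -13 + (-2 + 8)*3 = -13 + 6*3 = -13 + 18 = 5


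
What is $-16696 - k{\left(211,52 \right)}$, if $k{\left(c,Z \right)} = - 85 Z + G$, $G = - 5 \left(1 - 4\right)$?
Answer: $-12291$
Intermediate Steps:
$G = 15$ ($G = \left(-5\right) \left(-3\right) = 15$)
$k{\left(c,Z \right)} = 15 - 85 Z$ ($k{\left(c,Z \right)} = - 85 Z + 15 = 15 - 85 Z$)
$-16696 - k{\left(211,52 \right)} = -16696 - \left(15 - 4420\right) = -16696 - -4405 = -16696 + 4405 = -12291$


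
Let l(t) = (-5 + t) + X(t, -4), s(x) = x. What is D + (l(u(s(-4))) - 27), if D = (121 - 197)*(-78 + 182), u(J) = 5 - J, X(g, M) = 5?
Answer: -7922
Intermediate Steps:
l(t) = t (l(t) = (-5 + t) + 5 = t)
D = -7904 (D = -76*104 = -7904)
D + (l(u(s(-4))) - 27) = -7904 + ((5 - 1*(-4)) - 27) = -7904 + ((5 + 4) - 27) = -7904 + (9 - 27) = -7904 - 18 = -7922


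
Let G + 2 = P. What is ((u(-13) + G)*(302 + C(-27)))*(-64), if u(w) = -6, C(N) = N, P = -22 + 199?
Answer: -2974400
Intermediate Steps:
P = 177
G = 175 (G = -2 + 177 = 175)
((u(-13) + G)*(302 + C(-27)))*(-64) = ((-6 + 175)*(302 - 27))*(-64) = (169*275)*(-64) = 46475*(-64) = -2974400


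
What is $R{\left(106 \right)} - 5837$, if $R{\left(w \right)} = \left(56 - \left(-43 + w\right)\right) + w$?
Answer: $-5738$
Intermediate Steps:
$R{\left(w \right)} = 99$ ($R{\left(w \right)} = \left(99 - w\right) + w = 99$)
$R{\left(106 \right)} - 5837 = 99 - 5837 = -5738$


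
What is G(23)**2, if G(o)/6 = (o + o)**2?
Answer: 161188416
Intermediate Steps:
G(o) = 24*o**2 (G(o) = 6*(o + o)**2 = 6*(2*o)**2 = 6*(4*o**2) = 24*o**2)
G(23)**2 = (24*23**2)**2 = (24*529)**2 = 12696**2 = 161188416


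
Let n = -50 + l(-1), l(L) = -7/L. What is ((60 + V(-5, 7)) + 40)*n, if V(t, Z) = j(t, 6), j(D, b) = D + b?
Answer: -4343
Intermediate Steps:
V(t, Z) = 6 + t (V(t, Z) = t + 6 = 6 + t)
n = -43 (n = -50 - 7/(-1) = -50 - 7*(-1) = -50 + 7 = -43)
((60 + V(-5, 7)) + 40)*n = ((60 + (6 - 5)) + 40)*(-43) = ((60 + 1) + 40)*(-43) = (61 + 40)*(-43) = 101*(-43) = -4343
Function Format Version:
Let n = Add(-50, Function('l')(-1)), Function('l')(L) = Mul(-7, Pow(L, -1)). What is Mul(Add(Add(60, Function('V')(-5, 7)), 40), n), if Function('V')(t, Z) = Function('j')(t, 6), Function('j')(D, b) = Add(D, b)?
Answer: -4343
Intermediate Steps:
Function('V')(t, Z) = Add(6, t) (Function('V')(t, Z) = Add(t, 6) = Add(6, t))
n = -43 (n = Add(-50, Mul(-7, Pow(-1, -1))) = Add(-50, Mul(-7, -1)) = Add(-50, 7) = -43)
Mul(Add(Add(60, Function('V')(-5, 7)), 40), n) = Mul(Add(Add(60, Add(6, -5)), 40), -43) = Mul(Add(Add(60, 1), 40), -43) = Mul(Add(61, 40), -43) = Mul(101, -43) = -4343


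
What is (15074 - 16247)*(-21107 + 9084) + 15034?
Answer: 14118013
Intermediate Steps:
(15074 - 16247)*(-21107 + 9084) + 15034 = -1173*(-12023) + 15034 = 14102979 + 15034 = 14118013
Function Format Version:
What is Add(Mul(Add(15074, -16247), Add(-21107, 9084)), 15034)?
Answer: 14118013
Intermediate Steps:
Add(Mul(Add(15074, -16247), Add(-21107, 9084)), 15034) = Add(Mul(-1173, -12023), 15034) = Add(14102979, 15034) = 14118013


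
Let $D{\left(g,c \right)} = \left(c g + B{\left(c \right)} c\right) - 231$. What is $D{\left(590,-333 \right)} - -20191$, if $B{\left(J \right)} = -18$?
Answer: $-170516$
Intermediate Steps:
$D{\left(g,c \right)} = -231 - 18 c + c g$ ($D{\left(g,c \right)} = \left(c g - 18 c\right) - 231 = \left(- 18 c + c g\right) - 231 = -231 - 18 c + c g$)
$D{\left(590,-333 \right)} - -20191 = \left(-231 - -5994 - 196470\right) - -20191 = \left(-231 + 5994 - 196470\right) + 20191 = -190707 + 20191 = -170516$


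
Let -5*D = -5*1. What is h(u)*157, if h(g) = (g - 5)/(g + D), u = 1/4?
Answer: -2983/5 ≈ -596.60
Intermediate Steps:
u = ¼ ≈ 0.25000
D = 1 (D = -(-1) = -⅕*(-5) = 1)
h(g) = (-5 + g)/(1 + g) (h(g) = (g - 5)/(g + 1) = (-5 + g)/(1 + g))
h(u)*157 = ((-5 + ¼)/(1 + ¼))*157 = (-19/4/(5/4))*157 = ((⅘)*(-19/4))*157 = -19/5*157 = -2983/5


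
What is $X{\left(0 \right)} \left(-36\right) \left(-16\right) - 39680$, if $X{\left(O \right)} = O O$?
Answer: $-39680$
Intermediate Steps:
$X{\left(O \right)} = O^{2}$
$X{\left(0 \right)} \left(-36\right) \left(-16\right) - 39680 = 0^{2} \left(-36\right) \left(-16\right) - 39680 = 0 \left(-36\right) \left(-16\right) - 39680 = 0 \left(-16\right) - 39680 = 0 - 39680 = -39680$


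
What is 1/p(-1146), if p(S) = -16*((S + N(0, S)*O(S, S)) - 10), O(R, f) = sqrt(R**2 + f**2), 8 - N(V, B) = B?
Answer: -289/13991706096704 - 330621*sqrt(2)/13991706096704 ≈ -3.3438e-8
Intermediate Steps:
N(V, B) = 8 - B
p(S) = 160 - 16*S - 16*sqrt(2)*sqrt(S**2)*(8 - S) (p(S) = -16*((S + (8 - S)*sqrt(S**2 + S**2)) - 10) = -16*((S + (8 - S)*sqrt(2*S**2)) - 10) = -16*((S + (8 - S)*(sqrt(2)*sqrt(S**2))) - 10) = -16*((S + sqrt(2)*sqrt(S**2)*(8 - S)) - 10) = -16*(-10 + S + sqrt(2)*sqrt(S**2)*(8 - S)) = 160 - 16*S - 16*sqrt(2)*sqrt(S**2)*(8 - S))
1/p(-1146) = 1/(160 - 16*(-1146) + 16*sqrt(2)*sqrt((-1146)**2)*(-8 - 1146)) = 1/(160 + 18336 + 16*sqrt(2)*sqrt(1313316)*(-1154)) = 1/(160 + 18336 + 16*sqrt(2)*1146*(-1154)) = 1/(160 + 18336 - 21159744*sqrt(2)) = 1/(18496 - 21159744*sqrt(2))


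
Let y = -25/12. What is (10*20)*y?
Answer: -1250/3 ≈ -416.67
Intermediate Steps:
y = -25/12 (y = -25*1/12 = -25/12 ≈ -2.0833)
(10*20)*y = (10*20)*(-25/12) = 200*(-25/12) = -1250/3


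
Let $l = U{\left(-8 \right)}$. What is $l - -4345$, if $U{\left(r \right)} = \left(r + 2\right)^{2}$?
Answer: $4381$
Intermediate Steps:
$U{\left(r \right)} = \left(2 + r\right)^{2}$
$l = 36$ ($l = \left(2 - 8\right)^{2} = \left(-6\right)^{2} = 36$)
$l - -4345 = 36 - -4345 = 36 + 4345 = 4381$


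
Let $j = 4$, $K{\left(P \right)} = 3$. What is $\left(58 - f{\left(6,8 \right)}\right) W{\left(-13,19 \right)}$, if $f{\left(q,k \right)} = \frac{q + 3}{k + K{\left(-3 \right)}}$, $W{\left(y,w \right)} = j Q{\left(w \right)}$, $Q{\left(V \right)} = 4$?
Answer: $\frac{10064}{11} \approx 914.91$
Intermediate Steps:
$W{\left(y,w \right)} = 16$ ($W{\left(y,w \right)} = 4 \cdot 4 = 16$)
$f{\left(q,k \right)} = \frac{3 + q}{3 + k}$ ($f{\left(q,k \right)} = \frac{q + 3}{k + 3} = \frac{3 + q}{3 + k}$)
$\left(58 - f{\left(6,8 \right)}\right) W{\left(-13,19 \right)} = \left(58 - \frac{3 + 6}{3 + 8}\right) 16 = \left(58 - \frac{1}{11} \cdot 9\right) 16 = \left(58 - \frac{9}{11}\right) 16 = \frac{629}{11} \cdot 16 = \frac{10064}{11}$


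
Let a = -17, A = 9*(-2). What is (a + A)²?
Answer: 1225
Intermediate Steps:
A = -18
(a + A)² = (-17 - 18)² = (-35)² = 1225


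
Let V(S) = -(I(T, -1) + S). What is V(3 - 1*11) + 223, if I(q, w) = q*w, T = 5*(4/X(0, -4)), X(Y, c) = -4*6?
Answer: 1381/6 ≈ 230.17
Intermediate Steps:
X(Y, c) = -24
T = -⅚ (T = 5*(4/(-24)) = 5*(4*(-1/24)) = 5*(-⅙) = -⅚ ≈ -0.83333)
V(S) = -⅚ - S (V(S) = -(-⅚*(-1) + S) = -(⅚ + S) = -⅚ - S)
V(3 - 1*11) + 223 = (-⅚ - (3 - 1*11)) + 223 = (-⅚ - (3 - 11)) + 223 = (-⅚ - 1*(-8)) + 223 = (-⅚ + 8) + 223 = 43/6 + 223 = 1381/6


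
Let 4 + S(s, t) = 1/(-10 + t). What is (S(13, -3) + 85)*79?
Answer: 83108/13 ≈ 6392.9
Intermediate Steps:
S(s, t) = -4 + 1/(-10 + t)
(S(13, -3) + 85)*79 = ((41 - 4*(-3))/(-10 - 3) + 85)*79 = ((41 + 12)/(-13) + 85)*79 = (-1/13*53 + 85)*79 = (-53/13 + 85)*79 = (1052/13)*79 = 83108/13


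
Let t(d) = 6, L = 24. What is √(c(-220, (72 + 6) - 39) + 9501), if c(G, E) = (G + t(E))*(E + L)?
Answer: I*√3981 ≈ 63.095*I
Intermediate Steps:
c(G, E) = (6 + G)*(24 + E) (c(G, E) = (G + 6)*(E + 24) = (6 + G)*(24 + E))
√(c(-220, (72 + 6) - 39) + 9501) = √((144 + 6*((72 + 6) - 39) + 24*(-220) + ((72 + 6) - 39)*(-220)) + 9501) = √((144 + 6*(78 - 39) - 5280 + (78 - 39)*(-220)) + 9501) = √((144 + 6*39 - 5280 + 39*(-220)) + 9501) = √((144 + 234 - 5280 - 8580) + 9501) = √(-13482 + 9501) = √(-3981) = I*√3981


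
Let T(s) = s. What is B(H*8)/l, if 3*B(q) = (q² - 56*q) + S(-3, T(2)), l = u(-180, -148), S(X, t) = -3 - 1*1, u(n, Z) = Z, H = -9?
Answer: -2303/111 ≈ -20.748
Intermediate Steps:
S(X, t) = -4 (S(X, t) = -3 - 1 = -4)
l = -148
B(q) = -4/3 - 56*q/3 + q²/3 (B(q) = ((q² - 56*q) - 4)/3 = (-4 + q² - 56*q)/3 = -4/3 - 56*q/3 + q²/3)
B(H*8)/l = (-4/3 - (-168)*8 + (-9*8)²/3)/(-148) = (-4/3 - 56/3*(-72) + (⅓)*(-72)²)*(-1/148) = (-4/3 + 1344 + (⅓)*5184)*(-1/148) = (-4/3 + 1344 + 1728)*(-1/148) = (9212/3)*(-1/148) = -2303/111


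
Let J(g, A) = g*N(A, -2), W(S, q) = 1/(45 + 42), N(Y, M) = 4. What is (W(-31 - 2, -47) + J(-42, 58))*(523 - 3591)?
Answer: 44838820/87 ≈ 5.1539e+5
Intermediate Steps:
W(S, q) = 1/87
J(g, A) = 4*g (J(g, A) = g*4 = 4*g)
(W(-31 - 2, -47) + J(-42, 58))*(523 - 3591) = (1/87 + 4*(-42))*(523 - 3591) = (1/87 - 168)*(-3068) = -14615/87*(-3068) = 44838820/87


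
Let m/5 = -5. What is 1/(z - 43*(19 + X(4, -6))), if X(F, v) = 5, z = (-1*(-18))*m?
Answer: -1/1482 ≈ -0.00067476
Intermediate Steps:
m = -25 (m = 5*(-5) = -25)
z = -450 (z = -1*(-18)*(-25) = 18*(-25) = -450)
1/(z - 43*(19 + X(4, -6))) = 1/(-450 - 43*(19 + 5)) = 1/(-450 - 43*24) = 1/(-450 - 1032) = 1/(-1482) = -1/1482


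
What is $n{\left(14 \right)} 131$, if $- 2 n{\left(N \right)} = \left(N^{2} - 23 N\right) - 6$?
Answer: $8646$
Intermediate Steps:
$n{\left(N \right)} = 3 - \frac{N^{2}}{2} + \frac{23 N}{2}$ ($n{\left(N \right)} = - \frac{\left(N^{2} - 23 N\right) - 6}{2} = - \frac{-6 + N^{2} - 23 N}{2} = 3 - \frac{N^{2}}{2} + \frac{23 N}{2}$)
$n{\left(14 \right)} 131 = \left(3 - \frac{14^{2}}{2} + \frac{23}{2} \cdot 14\right) 131 = \left(3 - 98 + 161\right) 131 = 66 \cdot 131 = 8646$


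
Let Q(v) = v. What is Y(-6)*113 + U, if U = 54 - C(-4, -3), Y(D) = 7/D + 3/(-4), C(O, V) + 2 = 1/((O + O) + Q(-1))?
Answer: -5777/36 ≈ -160.47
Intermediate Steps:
C(O, V) = -2 + 1/(-1 + 2*O) (C(O, V) = -2 + 1/((O + O) - 1) = -2 + 1/(2*O - 1) = -2 + 1/(-1 + 2*O))
Y(D) = -3/4 + 7/D (Y(D) = 7/D + 3*(-1/4) = 7/D - 3/4 = -3/4 + 7/D)
U = 505/9 (U = 54 - (3 - 4*(-4))/(-1 + 2*(-4)) = 54 - (3 + 16)/(-1 - 8) = 54 - 19/(-9) = 54 - (-1)*19/9 = 54 - 1*(-19/9) = 54 + 19/9 = 505/9 ≈ 56.111)
Y(-6)*113 + U = (-3/4 + 7/(-6))*113 + 505/9 = (-3/4 + 7*(-1/6))*113 + 505/9 = (-3/4 - 7/6)*113 + 505/9 = -23/12*113 + 505/9 = -2599/12 + 505/9 = -5777/36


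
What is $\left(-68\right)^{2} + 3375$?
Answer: $7999$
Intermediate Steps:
$\left(-68\right)^{2} + 3375 = 4624 + 3375 = 7999$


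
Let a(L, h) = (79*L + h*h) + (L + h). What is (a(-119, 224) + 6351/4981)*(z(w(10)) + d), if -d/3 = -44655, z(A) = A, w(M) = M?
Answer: 27281279813225/4981 ≈ 5.4771e+9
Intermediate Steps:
d = 133965 (d = -3*(-44655) = 133965)
a(L, h) = h + h**2 + 80*L (a(L, h) = (79*L + h**2) + (L + h) = (h**2 + 79*L) + (L + h) = h + h**2 + 80*L)
(a(-119, 224) + 6351/4981)*(z(w(10)) + d) = ((224 + 224**2 + 80*(-119)) + 6351/4981)*(10 + 133965) = ((224 + 50176 - 9520) + 6351*(1/4981))*133975 = (40880 + 6351/4981)*133975 = (203629631/4981)*133975 = 27281279813225/4981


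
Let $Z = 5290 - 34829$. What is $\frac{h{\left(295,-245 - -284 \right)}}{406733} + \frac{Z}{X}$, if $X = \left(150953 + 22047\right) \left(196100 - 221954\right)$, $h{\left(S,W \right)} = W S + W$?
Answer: $\frac{51645348134087}{1819211771886000} \approx 0.028389$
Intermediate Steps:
$h{\left(S,W \right)} = W + S W$ ($h{\left(S,W \right)} = S W + W = W + S W$)
$Z = -29539$
$X = -4472742000$ ($X = 173000 \left(-25854\right) = -4472742000$)
$\frac{h{\left(295,-245 - -284 \right)}}{406733} + \frac{Z}{X} = \frac{\left(-245 - -284\right) \left(1 + 295\right)}{406733} - \frac{29539}{-4472742000} = \left(-245 + 284\right) 296 \cdot \frac{1}{406733} - - \frac{29539}{4472742000} = 39 \cdot 296 \cdot \frac{1}{406733} + \frac{29539}{4472742000} = 11544 \cdot \frac{1}{406733} + \frac{29539}{4472742000} = \frac{11544}{406733} + \frac{29539}{4472742000} = \frac{51645348134087}{1819211771886000}$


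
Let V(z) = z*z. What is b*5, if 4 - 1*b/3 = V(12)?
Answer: -2100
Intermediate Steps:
V(z) = z²
b = -420 (b = 12 - 3*12² = 12 - 3*144 = 12 - 432 = -420)
b*5 = -420*5 = -2100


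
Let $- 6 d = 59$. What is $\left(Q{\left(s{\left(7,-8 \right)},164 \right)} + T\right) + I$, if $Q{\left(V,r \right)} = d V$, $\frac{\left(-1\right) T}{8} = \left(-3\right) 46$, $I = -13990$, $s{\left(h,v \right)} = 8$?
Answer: $- \frac{38894}{3} \approx -12965.0$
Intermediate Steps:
$d = - \frac{59}{6}$ ($d = \left(- \frac{1}{6}\right) 59 = - \frac{59}{6} \approx -9.8333$)
$T = 1104$ ($T = - 8 \left(\left(-3\right) 46\right) = \left(-8\right) \left(-138\right) = 1104$)
$Q{\left(V,r \right)} = - \frac{59 V}{6}$
$\left(Q{\left(s{\left(7,-8 \right)},164 \right)} + T\right) + I = \left(\left(- \frac{59}{6}\right) 8 + 1104\right) - 13990 = \left(- \frac{236}{3} + 1104\right) - 13990 = \frac{3076}{3} - 13990 = - \frac{38894}{3}$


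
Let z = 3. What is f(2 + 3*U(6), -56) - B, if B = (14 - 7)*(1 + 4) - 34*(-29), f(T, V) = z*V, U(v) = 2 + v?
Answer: -1189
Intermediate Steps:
f(T, V) = 3*V
B = 1021 (B = 7*5 + 986 = 35 + 986 = 1021)
f(2 + 3*U(6), -56) - B = 3*(-56) - 1*1021 = -168 - 1021 = -1189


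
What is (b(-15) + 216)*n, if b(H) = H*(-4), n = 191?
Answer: 52716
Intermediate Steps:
b(H) = -4*H
(b(-15) + 216)*n = (-4*(-15) + 216)*191 = (60 + 216)*191 = 276*191 = 52716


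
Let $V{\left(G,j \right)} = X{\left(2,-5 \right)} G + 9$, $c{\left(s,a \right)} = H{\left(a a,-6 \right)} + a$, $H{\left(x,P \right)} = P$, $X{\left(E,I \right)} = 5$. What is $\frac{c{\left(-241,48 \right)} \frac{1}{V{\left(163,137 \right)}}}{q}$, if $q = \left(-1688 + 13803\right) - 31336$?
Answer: $- \frac{7}{2639684} \approx -2.6518 \cdot 10^{-6}$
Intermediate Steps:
$c{\left(s,a \right)} = -6 + a$
$V{\left(G,j \right)} = 9 + 5 G$ ($V{\left(G,j \right)} = 5 G + 9 = 9 + 5 G$)
$q = -19221$ ($q = 12115 - 31336 = -19221$)
$\frac{c{\left(-241,48 \right)} \frac{1}{V{\left(163,137 \right)}}}{q} = \frac{\left(-6 + 48\right) \frac{1}{9 + 5 \cdot 163}}{-19221} = \frac{42}{9 + 815} \left(- \frac{1}{19221}\right) = \frac{42}{824} \left(- \frac{1}{19221}\right) = 42 \cdot \frac{1}{824} \left(- \frac{1}{19221}\right) = \frac{21}{412} \left(- \frac{1}{19221}\right) = - \frac{7}{2639684}$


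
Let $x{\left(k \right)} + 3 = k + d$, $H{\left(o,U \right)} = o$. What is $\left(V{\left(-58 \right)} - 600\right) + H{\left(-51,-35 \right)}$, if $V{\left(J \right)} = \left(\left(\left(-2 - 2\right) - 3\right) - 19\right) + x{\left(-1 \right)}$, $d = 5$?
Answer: $-676$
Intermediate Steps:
$x{\left(k \right)} = 2 + k$ ($x{\left(k \right)} = -3 + \left(k + 5\right) = -3 + \left(5 + k\right) = 2 + k$)
$V{\left(J \right)} = -25$ ($V{\left(J \right)} = \left(\left(\left(-2 - 2\right) - 3\right) - 19\right) + \left(2 - 1\right) = \left(\left(-4 - 3\right) - 19\right) + 1 = \left(-7 - 19\right) + 1 = -26 + 1 = -25$)
$\left(V{\left(-58 \right)} - 600\right) + H{\left(-51,-35 \right)} = \left(-25 - 600\right) - 51 = -625 - 51 = -676$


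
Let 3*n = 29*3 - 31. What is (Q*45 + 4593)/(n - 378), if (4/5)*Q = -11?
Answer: -6813/616 ≈ -11.060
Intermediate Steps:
Q = -55/4 (Q = (5/4)*(-11) = -55/4 ≈ -13.750)
n = 56/3 (n = (29*3 - 31)/3 = (87 - 31)/3 = (⅓)*56 = 56/3 ≈ 18.667)
(Q*45 + 4593)/(n - 378) = (-55/4*45 + 4593)/(56/3 - 378) = (-2475/4 + 4593)/(-1078/3) = (15897/4)*(-3/1078) = -6813/616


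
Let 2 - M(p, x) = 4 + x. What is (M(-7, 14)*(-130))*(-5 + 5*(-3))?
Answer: -41600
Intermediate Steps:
M(p, x) = -2 - x (M(p, x) = 2 - (4 + x) = 2 + (-4 - x) = -2 - x)
(M(-7, 14)*(-130))*(-5 + 5*(-3)) = ((-2 - 1*14)*(-130))*(-5 + 5*(-3)) = ((-2 - 14)*(-130))*(-5 - 15) = -16*(-130)*(-20) = 2080*(-20) = -41600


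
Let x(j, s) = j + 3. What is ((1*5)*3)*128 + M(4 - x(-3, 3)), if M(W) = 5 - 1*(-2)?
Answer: 1927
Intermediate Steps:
x(j, s) = 3 + j
M(W) = 7 (M(W) = 5 + 2 = 7)
((1*5)*3)*128 + M(4 - x(-3, 3)) = ((1*5)*3)*128 + 7 = (5*3)*128 + 7 = 15*128 + 7 = 1920 + 7 = 1927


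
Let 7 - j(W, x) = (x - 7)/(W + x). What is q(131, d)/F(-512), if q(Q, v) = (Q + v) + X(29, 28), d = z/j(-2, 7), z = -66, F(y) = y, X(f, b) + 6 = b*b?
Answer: -6297/3584 ≈ -1.7570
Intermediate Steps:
X(f, b) = -6 + b² (X(f, b) = -6 + b*b = -6 + b²)
j(W, x) = 7 - (-7 + x)/(W + x) (j(W, x) = 7 - (x - 7)/(W + x) = 7 - (-7 + x)/(W + x))
d = -66/7 (d = -66*(-2 + 7)/(7 + 6*7 + 7*(-2)) = -66*5/(7 + 42 - 14) = -66/((⅕)*35) = -66/7 ≈ -9.4286)
q(Q, v) = 778 + Q + v (q(Q, v) = (Q + v) + (-6 + 28²) = (Q + v) + (-6 + 784) = (Q + v) + 778 = 778 + Q + v)
q(131, d)/F(-512) = (778 + 131 - 66/7)/(-512) = (6297/7)*(-1/512) = -6297/3584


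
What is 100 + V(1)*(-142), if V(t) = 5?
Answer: -610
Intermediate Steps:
100 + V(1)*(-142) = 100 + 5*(-142) = 100 - 710 = -610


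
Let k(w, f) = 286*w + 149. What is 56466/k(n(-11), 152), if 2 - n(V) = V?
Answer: 18822/1289 ≈ 14.602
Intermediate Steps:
n(V) = 2 - V
k(w, f) = 149 + 286*w
56466/k(n(-11), 152) = 56466/(149 + 286*(2 - 1*(-11))) = 56466/(149 + 286*(2 + 11)) = 56466/(149 + 286*13) = 56466/(149 + 3718) = 56466/3867 = 56466*(1/3867) = 18822/1289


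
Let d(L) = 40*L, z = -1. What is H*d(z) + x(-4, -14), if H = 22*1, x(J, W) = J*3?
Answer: -892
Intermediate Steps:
x(J, W) = 3*J
H = 22
H*d(z) + x(-4, -14) = 22*(40*(-1)) + 3*(-4) = 22*(-40) - 12 = -880 - 12 = -892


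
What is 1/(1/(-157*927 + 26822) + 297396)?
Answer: 118717/35305960931 ≈ 3.3625e-6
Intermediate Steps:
1/(1/(-157*927 + 26822) + 297396) = 1/(1/(-145539 + 26822) + 297396) = 1/(1/(-118717) + 297396) = 1/(-1/118717 + 297396) = 1/(35305960931/118717) = 118717/35305960931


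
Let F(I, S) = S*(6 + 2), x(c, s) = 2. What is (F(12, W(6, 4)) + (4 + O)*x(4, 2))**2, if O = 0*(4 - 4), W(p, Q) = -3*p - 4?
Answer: 28224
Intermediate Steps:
W(p, Q) = -4 - 3*p
O = 0 (O = 0*0 = 0)
F(I, S) = 8*S (F(I, S) = S*8 = 8*S)
(F(12, W(6, 4)) + (4 + O)*x(4, 2))**2 = (8*(-4 - 3*6) + (4 + 0)*2)**2 = (8*(-4 - 18) + 4*2)**2 = (8*(-22) + 8)**2 = (-176 + 8)**2 = (-168)**2 = 28224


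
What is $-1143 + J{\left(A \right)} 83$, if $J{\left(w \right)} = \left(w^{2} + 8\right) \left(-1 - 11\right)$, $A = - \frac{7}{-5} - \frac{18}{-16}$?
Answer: $- \frac{6184449}{400} \approx -15461.0$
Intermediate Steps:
$A = \frac{101}{40}$ ($A = \left(-7\right) \left(- \frac{1}{5}\right) - - \frac{9}{8} = \frac{7}{5} + \frac{9}{8} = \frac{101}{40} \approx 2.525$)
$J{\left(w \right)} = -96 - 12 w^{2}$ ($J{\left(w \right)} = \left(8 + w^{2}\right) \left(-12\right) = -96 - 12 w^{2}$)
$-1143 + J{\left(A \right)} 83 = -1143 + \left(-96 - 12 \left(\frac{101}{40}\right)^{2}\right) 83 = -1143 + \left(-96 - \frac{30603}{400}\right) 83 = -1143 - \frac{5727249}{400} = - \frac{6184449}{400}$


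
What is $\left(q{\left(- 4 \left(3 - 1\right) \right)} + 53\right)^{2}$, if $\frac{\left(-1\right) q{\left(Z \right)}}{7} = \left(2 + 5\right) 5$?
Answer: $36864$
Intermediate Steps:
$q{\left(Z \right)} = -245$ ($q{\left(Z \right)} = - 7 \left(2 + 5\right) 5 = - 7 \cdot 7 \cdot 5 = \left(-7\right) 35 = -245$)
$\left(q{\left(- 4 \left(3 - 1\right) \right)} + 53\right)^{2} = \left(-245 + 53\right)^{2} = \left(-192\right)^{2} = 36864$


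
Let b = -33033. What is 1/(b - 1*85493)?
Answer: -1/118526 ≈ -8.4370e-6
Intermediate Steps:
1/(b - 1*85493) = 1/(-33033 - 1*85493) = 1/(-33033 - 85493) = 1/(-118526) = -1/118526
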